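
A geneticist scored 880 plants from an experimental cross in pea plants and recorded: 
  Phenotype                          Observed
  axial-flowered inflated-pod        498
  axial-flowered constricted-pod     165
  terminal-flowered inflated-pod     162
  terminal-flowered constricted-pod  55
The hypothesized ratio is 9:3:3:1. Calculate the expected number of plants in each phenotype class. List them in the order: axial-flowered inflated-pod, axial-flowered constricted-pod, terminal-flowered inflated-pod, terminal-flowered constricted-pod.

495, 165, 165, 55

Expected counts for N = 880 under a 9:3:3:1 ratio (total parts = 16):
  axial-flowered inflated-pod: 880 × 9/16 = 495
  axial-flowered constricted-pod: 880 × 3/16 = 165
  terminal-flowered inflated-pod: 880 × 3/16 = 165
  terminal-flowered constricted-pod: 880 × 1/16 = 55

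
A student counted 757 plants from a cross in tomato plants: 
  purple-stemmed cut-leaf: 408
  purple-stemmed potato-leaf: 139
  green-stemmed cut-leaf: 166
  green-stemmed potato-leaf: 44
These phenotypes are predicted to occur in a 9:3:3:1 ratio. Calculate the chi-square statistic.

The 9:3:3:1 ratio has 16 parts, so with N = 757 the expected counts are:
  purple-stemmed cut-leaf: 757 × 9/16 = 425.8125
  purple-stemmed potato-leaf: 757 × 3/16 = 141.9375
  green-stemmed cut-leaf: 757 × 3/16 = 141.9375
  green-stemmed potato-leaf: 757 × 1/16 = 47.3125
χ² = Σ (O − E)² / E
  purple-stemmed cut-leaf: (408 − 425.8125)² / 425.8125 = 0.7451
  purple-stemmed potato-leaf: (139 − 141.9375)² / 141.9375 = 0.0608
  green-stemmed cut-leaf: (166 − 141.9375)² / 141.9375 = 4.0793
  green-stemmed potato-leaf: (44 − 47.3125)² / 47.3125 = 0.2319
χ² = 0.7451 + 0.0608 + 4.0793 + 0.2319 = 5.1171 ≈ 5.117

5.117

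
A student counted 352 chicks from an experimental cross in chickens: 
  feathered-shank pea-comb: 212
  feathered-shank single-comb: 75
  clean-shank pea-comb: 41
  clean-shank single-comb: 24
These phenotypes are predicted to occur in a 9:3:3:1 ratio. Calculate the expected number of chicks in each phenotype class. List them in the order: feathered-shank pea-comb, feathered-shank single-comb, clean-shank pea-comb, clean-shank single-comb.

198, 66, 66, 22

Expected counts for N = 352 under a 9:3:3:1 ratio (total parts = 16):
  feathered-shank pea-comb: 352 × 9/16 = 198
  feathered-shank single-comb: 352 × 3/16 = 66
  clean-shank pea-comb: 352 × 3/16 = 66
  clean-shank single-comb: 352 × 1/16 = 22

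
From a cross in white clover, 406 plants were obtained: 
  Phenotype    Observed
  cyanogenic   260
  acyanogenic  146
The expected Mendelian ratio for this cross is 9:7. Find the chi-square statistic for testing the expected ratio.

Expected counts for N = 406 under a 9:7 ratio (total parts = 16):
  cyanogenic: 406 × 9/16 = 228.375
  acyanogenic: 406 × 7/16 = 177.625
χ² = Σ (O − E)² / E
  cyanogenic: (260 − 228.375)² / 228.375 = 4.3794
  acyanogenic: (146 − 177.625)² / 177.625 = 5.6306
χ² = 4.3794 + 5.6306 = 10.010

10.010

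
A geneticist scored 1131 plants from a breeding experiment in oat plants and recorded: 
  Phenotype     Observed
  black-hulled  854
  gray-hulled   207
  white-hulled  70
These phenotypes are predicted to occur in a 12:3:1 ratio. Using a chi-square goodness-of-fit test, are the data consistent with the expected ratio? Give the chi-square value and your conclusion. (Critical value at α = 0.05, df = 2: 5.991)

Total ratio parts = 16. Expected numbers out of 1131:
  black-hulled: 1131 × 12/16 = 848.25
  gray-hulled: 1131 × 3/16 = 212.0625
  white-hulled: 1131 × 1/16 = 70.6875
χ² = Σ (O − E)² / E
  black-hulled: (854 − 848.25)² / 848.25 = 0.0390
  gray-hulled: (207 − 212.0625)² / 212.0625 = 0.1209
  white-hulled: (70 − 70.6875)² / 70.6875 = 0.0067
χ² = 0.0390 + 0.1209 + 0.0067 = 0.1666 ≈ 0.167
Degrees of freedom = 3 − 1 = 2; critical value at α = 0.05 is 5.991.
Since 0.167 < 5.991, we fail to reject the null hypothesis — the data are consistent with the 12:3:1 ratio.

0.167; consistent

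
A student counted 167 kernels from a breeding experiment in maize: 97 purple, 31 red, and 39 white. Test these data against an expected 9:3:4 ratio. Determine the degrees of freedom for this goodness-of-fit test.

2

A goodness-of-fit test with 3 phenotype classes has df = 3 − 1 = 2.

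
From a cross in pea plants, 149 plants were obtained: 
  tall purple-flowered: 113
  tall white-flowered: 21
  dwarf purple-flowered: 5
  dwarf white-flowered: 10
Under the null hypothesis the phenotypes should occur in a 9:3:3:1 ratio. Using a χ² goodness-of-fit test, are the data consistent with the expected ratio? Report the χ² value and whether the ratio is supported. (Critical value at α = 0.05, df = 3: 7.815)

Expected counts for N = 149 under a 9:3:3:1 ratio (total parts = 16):
  tall purple-flowered: 149 × 9/16 = 83.8125
  tall white-flowered: 149 × 3/16 = 27.9375
  dwarf purple-flowered: 149 × 3/16 = 27.9375
  dwarf white-flowered: 149 × 1/16 = 9.3125
χ² = Σ (O − E)² / E
  tall purple-flowered: (113 − 83.8125)² / 83.8125 = 10.1645
  tall white-flowered: (21 − 27.9375)² / 27.9375 = 1.7227
  dwarf purple-flowered: (5 − 27.9375)² / 27.9375 = 18.8324
  dwarf white-flowered: (10 − 9.3125)² / 9.3125 = 0.0508
χ² = 10.1645 + 1.7227 + 18.8324 + 0.0508 = 30.7704 ≈ 30.770
Degrees of freedom = 4 − 1 = 3; critical value at α = 0.05 is 7.815.
Since 30.770 > 7.815, we reject the null hypothesis — the data do not fit the 9:3:3:1 ratio.

30.770; not consistent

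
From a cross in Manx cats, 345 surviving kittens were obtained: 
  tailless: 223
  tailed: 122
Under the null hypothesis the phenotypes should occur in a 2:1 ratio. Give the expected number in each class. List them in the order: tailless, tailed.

230, 115

Total ratio parts = 3. Expected numbers out of 345:
  tailless: 345 × 2/3 = 230
  tailed: 345 × 1/3 = 115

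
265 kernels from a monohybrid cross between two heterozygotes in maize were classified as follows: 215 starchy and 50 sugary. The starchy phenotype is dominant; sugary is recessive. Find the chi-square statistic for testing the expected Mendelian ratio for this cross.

5.314

For a monohybrid cross between heterozygotes with complete dominance, the expected phenotypic ratio is 3:1.
Under the 3:1 hypothesis (Σ ratio = 4, N = 265):
  starchy: 265 × 3/4 = 198.75
  sugary: 265 × 1/4 = 66.25
χ² = Σ (O − E)² / E
  starchy: (215 − 198.75)² / 198.75 = 1.3286
  sugary: (50 − 66.25)² / 66.25 = 3.9858
χ² = 1.3286 + 3.9858 = 5.3144 ≈ 5.314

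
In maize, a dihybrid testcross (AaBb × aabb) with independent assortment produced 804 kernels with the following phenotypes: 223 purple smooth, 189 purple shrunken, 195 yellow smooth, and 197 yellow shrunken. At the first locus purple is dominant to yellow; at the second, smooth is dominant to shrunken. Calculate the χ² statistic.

3.383

A dihybrid testcross with independent assortment gives a 1:1:1:1 ratio.
The 1:1:1:1 ratio has 4 parts, so with N = 804 the expected counts are:
  purple smooth: 804 × 1/4 = 201
  purple shrunken: 804 × 1/4 = 201
  yellow smooth: 804 × 1/4 = 201
  yellow shrunken: 804 × 1/4 = 201
χ² = Σ (O − E)² / E
  purple smooth: (223 − 201)² / 201 = 2.4080
  purple shrunken: (189 − 201)² / 201 = 0.7164
  yellow smooth: (195 − 201)² / 201 = 0.1791
  yellow shrunken: (197 − 201)² / 201 = 0.0796
χ² = 2.4080 + 0.7164 + 0.1791 + 0.0796 = 3.3831 ≈ 3.383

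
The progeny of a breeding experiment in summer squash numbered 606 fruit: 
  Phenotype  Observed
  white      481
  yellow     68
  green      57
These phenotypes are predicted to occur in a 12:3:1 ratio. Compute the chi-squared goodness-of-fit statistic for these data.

Under the 12:3:1 hypothesis (Σ ratio = 16, N = 606):
  white: 606 × 12/16 = 454.5
  yellow: 606 × 3/16 = 113.625
  green: 606 × 1/16 = 37.875
χ² = Σ (O − E)² / E
  white: (481 − 454.5)² / 454.5 = 1.5451
  yellow: (68 − 113.625)² / 113.625 = 18.3203
  green: (57 − 37.875)² / 37.875 = 9.6572
χ² = 1.5451 + 18.3203 + 9.6572 = 29.5226 ≈ 29.523

29.523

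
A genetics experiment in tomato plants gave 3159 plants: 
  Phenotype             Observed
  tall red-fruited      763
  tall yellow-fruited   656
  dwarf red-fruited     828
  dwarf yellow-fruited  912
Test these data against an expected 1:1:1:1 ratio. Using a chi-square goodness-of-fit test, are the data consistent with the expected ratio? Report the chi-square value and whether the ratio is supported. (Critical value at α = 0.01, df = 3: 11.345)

44.334; not consistent

Total ratio parts = 4. Expected numbers out of 3159:
  tall red-fruited: 3159 × 1/4 = 789.75
  tall yellow-fruited: 3159 × 1/4 = 789.75
  dwarf red-fruited: 3159 × 1/4 = 789.75
  dwarf yellow-fruited: 3159 × 1/4 = 789.75
χ² = Σ (O − E)² / E
  tall red-fruited: (763 − 789.75)² / 789.75 = 0.9061
  tall yellow-fruited: (656 − 789.75)² / 789.75 = 22.6516
  dwarf red-fruited: (828 − 789.75)² / 789.75 = 1.8526
  dwarf yellow-fruited: (912 − 789.75)² / 789.75 = 18.9238
χ² = 0.9061 + 22.6516 + 1.8526 + 18.9238 = 44.3341 ≈ 44.334
Degrees of freedom = 4 − 1 = 3; critical value at α = 0.01 is 11.345.
Since 44.334 > 11.345, we reject the null hypothesis — the data do not fit the 1:1:1:1 ratio.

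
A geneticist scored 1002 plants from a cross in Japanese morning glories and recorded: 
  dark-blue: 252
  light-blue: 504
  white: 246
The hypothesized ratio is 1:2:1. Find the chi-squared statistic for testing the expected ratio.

0.108

Expected counts for N = 1002 under a 1:2:1 ratio (total parts = 4):
  dark-blue: 1002 × 1/4 = 250.5
  light-blue: 1002 × 2/4 = 501
  white: 1002 × 1/4 = 250.5
χ² = Σ (O − E)² / E
  dark-blue: (252 − 250.5)² / 250.5 = 0.0090
  light-blue: (504 − 501)² / 501 = 0.0180
  white: (246 − 250.5)² / 250.5 = 0.0808
χ² = 0.0090 + 0.0180 + 0.0808 = 0.1078 ≈ 0.108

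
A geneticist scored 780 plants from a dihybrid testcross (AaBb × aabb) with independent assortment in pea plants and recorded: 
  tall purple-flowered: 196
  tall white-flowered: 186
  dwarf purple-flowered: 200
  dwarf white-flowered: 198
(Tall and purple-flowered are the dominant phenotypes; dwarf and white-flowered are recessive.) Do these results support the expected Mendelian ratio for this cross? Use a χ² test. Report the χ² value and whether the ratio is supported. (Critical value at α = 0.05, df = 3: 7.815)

A dihybrid testcross with independent assortment gives a 1:1:1:1 ratio.
Under the 1:1:1:1 hypothesis (Σ ratio = 4, N = 780):
  tall purple-flowered: 780 × 1/4 = 195
  tall white-flowered: 780 × 1/4 = 195
  dwarf purple-flowered: 780 × 1/4 = 195
  dwarf white-flowered: 780 × 1/4 = 195
χ² = Σ (O − E)² / E
  tall purple-flowered: (196 − 195)² / 195 = 0.0051
  tall white-flowered: (186 − 195)² / 195 = 0.4154
  dwarf purple-flowered: (200 − 195)² / 195 = 0.1282
  dwarf white-flowered: (198 − 195)² / 195 = 0.0462
χ² = 0.0051 + 0.4154 + 0.1282 + 0.0462 = 0.5949 ≈ 0.595
Degrees of freedom = 4 − 1 = 3; critical value at α = 0.05 is 7.815.
Since 0.595 < 7.815, we fail to reject the null hypothesis — the data are consistent with the 1:1:1:1 ratio.

0.595; consistent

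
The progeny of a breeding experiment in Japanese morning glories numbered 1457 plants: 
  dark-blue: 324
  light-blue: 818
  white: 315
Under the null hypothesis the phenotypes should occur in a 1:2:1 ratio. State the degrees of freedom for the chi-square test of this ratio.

2

A goodness-of-fit test with 3 phenotype classes has df = 3 − 1 = 2.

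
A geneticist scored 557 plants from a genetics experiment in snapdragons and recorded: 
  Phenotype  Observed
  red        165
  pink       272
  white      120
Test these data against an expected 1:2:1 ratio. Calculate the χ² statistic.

The 1:2:1 ratio has 4 parts, so with N = 557 the expected counts are:
  red: 557 × 1/4 = 139.25
  pink: 557 × 2/4 = 278.5
  white: 557 × 1/4 = 139.25
χ² = Σ (O − E)² / E
  red: (165 − 139.25)² / 139.25 = 4.7617
  pink: (272 − 278.5)² / 278.5 = 0.1517
  white: (120 − 139.25)² / 139.25 = 2.6611
χ² = 4.7617 + 0.1517 + 2.6611 = 7.5745 ≈ 7.575

7.575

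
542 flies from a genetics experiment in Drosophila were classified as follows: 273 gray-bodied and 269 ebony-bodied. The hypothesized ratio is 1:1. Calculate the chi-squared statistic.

0.030

Under the 1:1 hypothesis (Σ ratio = 2, N = 542):
  gray-bodied: 542 × 1/2 = 271
  ebony-bodied: 542 × 1/2 = 271
χ² = Σ (O − E)² / E
  gray-bodied: (273 − 271)² / 271 = 0.0148
  ebony-bodied: (269 − 271)² / 271 = 0.0148
χ² = 0.0148 + 0.0148 = 0.0296 ≈ 0.030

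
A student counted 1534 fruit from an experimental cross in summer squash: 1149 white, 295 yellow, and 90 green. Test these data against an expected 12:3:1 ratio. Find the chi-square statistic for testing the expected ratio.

0.551

Expected counts for N = 1534 under a 12:3:1 ratio (total parts = 16):
  white: 1534 × 12/16 = 1150.5
  yellow: 1534 × 3/16 = 287.625
  green: 1534 × 1/16 = 95.875
χ² = Σ (O − E)² / E
  white: (1149 − 1150.5)² / 1150.5 = 0.0020
  yellow: (295 − 287.625)² / 287.625 = 0.1891
  green: (90 − 95.875)² / 95.875 = 0.3600
χ² = 0.0020 + 0.1891 + 0.3600 = 0.5511 ≈ 0.551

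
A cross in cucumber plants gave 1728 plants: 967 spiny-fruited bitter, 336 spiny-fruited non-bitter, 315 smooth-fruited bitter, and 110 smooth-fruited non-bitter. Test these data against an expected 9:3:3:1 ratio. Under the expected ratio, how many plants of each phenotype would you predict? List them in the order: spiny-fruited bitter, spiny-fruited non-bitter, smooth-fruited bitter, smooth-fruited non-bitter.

972, 324, 324, 108

Total ratio parts = 16. Expected numbers out of 1728:
  spiny-fruited bitter: 1728 × 9/16 = 972
  spiny-fruited non-bitter: 1728 × 3/16 = 324
  smooth-fruited bitter: 1728 × 3/16 = 324
  smooth-fruited non-bitter: 1728 × 1/16 = 108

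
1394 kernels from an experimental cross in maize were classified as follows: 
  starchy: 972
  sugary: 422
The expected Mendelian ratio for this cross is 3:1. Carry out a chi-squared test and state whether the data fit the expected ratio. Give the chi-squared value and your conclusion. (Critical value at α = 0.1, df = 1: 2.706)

20.669; not consistent

Total ratio parts = 4. Expected numbers out of 1394:
  starchy: 1394 × 3/4 = 1045.5
  sugary: 1394 × 1/4 = 348.5
χ² = Σ (O − E)² / E
  starchy: (972 − 1045.5)² / 1045.5 = 5.1671
  sugary: (422 − 348.5)² / 348.5 = 15.5014
χ² = 5.1671 + 15.5014 = 20.6685 ≈ 20.669
Degrees of freedom = 2 − 1 = 1; critical value at α = 0.1 is 2.706.
Since 20.669 > 2.706, we reject the null hypothesis — the data do not fit the 3:1 ratio.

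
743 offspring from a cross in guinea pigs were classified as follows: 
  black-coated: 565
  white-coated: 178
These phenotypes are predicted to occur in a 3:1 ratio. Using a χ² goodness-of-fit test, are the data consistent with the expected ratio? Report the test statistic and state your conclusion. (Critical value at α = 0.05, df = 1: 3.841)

Expected counts for N = 743 under a 3:1 ratio (total parts = 4):
  black-coated: 743 × 3/4 = 557.25
  white-coated: 743 × 1/4 = 185.75
χ² = Σ (O − E)² / E
  black-coated: (565 − 557.25)² / 557.25 = 0.1078
  white-coated: (178 − 185.75)² / 185.75 = 0.3234
χ² = 0.1078 + 0.3234 = 0.4312 ≈ 0.431
Degrees of freedom = 2 − 1 = 1; critical value at α = 0.05 is 3.841.
Since 0.431 < 3.841, we fail to reject the null hypothesis — the data are consistent with the 3:1 ratio.

0.431; consistent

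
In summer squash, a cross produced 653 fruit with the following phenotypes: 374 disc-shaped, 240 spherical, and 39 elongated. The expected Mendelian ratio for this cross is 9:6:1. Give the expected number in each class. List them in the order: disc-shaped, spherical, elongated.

367.3125, 244.875, 40.8125

Total ratio parts = 16. Expected numbers out of 653:
  disc-shaped: 653 × 9/16 = 367.3125
  spherical: 653 × 6/16 = 244.875
  elongated: 653 × 1/16 = 40.8125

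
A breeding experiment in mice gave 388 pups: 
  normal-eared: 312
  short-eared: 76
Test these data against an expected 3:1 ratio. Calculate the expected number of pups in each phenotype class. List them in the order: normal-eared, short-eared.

Expected counts for N = 388 under a 3:1 ratio (total parts = 4):
  normal-eared: 388 × 3/4 = 291
  short-eared: 388 × 1/4 = 97

291, 97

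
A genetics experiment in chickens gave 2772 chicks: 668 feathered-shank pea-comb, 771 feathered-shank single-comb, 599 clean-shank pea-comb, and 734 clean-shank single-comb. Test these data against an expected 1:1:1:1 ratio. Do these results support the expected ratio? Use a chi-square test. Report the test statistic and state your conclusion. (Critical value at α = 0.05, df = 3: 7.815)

Total ratio parts = 4. Expected numbers out of 2772:
  feathered-shank pea-comb: 2772 × 1/4 = 693
  feathered-shank single-comb: 2772 × 1/4 = 693
  clean-shank pea-comb: 2772 × 1/4 = 693
  clean-shank single-comb: 2772 × 1/4 = 693
χ² = Σ (O − E)² / E
  feathered-shank pea-comb: (668 − 693)² / 693 = 0.9019
  feathered-shank single-comb: (771 − 693)² / 693 = 8.7792
  clean-shank pea-comb: (599 − 693)² / 693 = 12.7504
  clean-shank single-comb: (734 − 693)² / 693 = 2.4257
χ² = 0.9019 + 8.7792 + 12.7504 + 2.4257 = 24.8572 ≈ 24.857
Degrees of freedom = 4 − 1 = 3; critical value at α = 0.05 is 7.815.
Since 24.857 > 7.815, we reject the null hypothesis — the data do not fit the 1:1:1:1 ratio.

24.857; not consistent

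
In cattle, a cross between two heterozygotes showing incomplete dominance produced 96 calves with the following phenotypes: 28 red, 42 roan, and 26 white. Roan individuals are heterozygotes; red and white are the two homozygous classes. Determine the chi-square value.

With incomplete dominance, a heterozygote × heterozygote cross gives a 1:2:1 phenotypic ratio.
Under the 1:2:1 hypothesis (Σ ratio = 4, N = 96):
  red: 96 × 1/4 = 24
  roan: 96 × 2/4 = 48
  white: 96 × 1/4 = 24
χ² = Σ (O − E)² / E
  red: (28 − 24)² / 24 = 0.6667
  roan: (42 − 48)² / 48 = 0.7500
  white: (26 − 24)² / 24 = 0.1667
χ² = 0.6667 + 0.7500 + 0.1667 = 1.5834 ≈ 1.583

1.583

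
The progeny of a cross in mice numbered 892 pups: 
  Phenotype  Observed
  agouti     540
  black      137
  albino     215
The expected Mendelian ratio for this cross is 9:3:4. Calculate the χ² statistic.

8.674

Under the 9:3:4 hypothesis (Σ ratio = 16, N = 892):
  agouti: 892 × 9/16 = 501.75
  black: 892 × 3/16 = 167.25
  albino: 892 × 4/16 = 223
χ² = Σ (O − E)² / E
  agouti: (540 − 501.75)² / 501.75 = 2.9159
  black: (137 − 167.25)² / 167.25 = 5.4712
  albino: (215 − 223)² / 223 = 0.2870
χ² = 2.9159 + 5.4712 + 0.2870 = 8.6741 ≈ 8.674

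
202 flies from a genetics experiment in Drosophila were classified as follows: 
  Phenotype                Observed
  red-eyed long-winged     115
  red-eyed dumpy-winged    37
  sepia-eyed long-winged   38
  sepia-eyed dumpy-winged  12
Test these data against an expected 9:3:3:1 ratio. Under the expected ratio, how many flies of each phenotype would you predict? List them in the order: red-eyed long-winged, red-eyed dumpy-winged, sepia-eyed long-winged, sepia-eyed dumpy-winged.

113.625, 37.875, 37.875, 12.625

Total ratio parts = 16. Expected numbers out of 202:
  red-eyed long-winged: 202 × 9/16 = 113.625
  red-eyed dumpy-winged: 202 × 3/16 = 37.875
  sepia-eyed long-winged: 202 × 3/16 = 37.875
  sepia-eyed dumpy-winged: 202 × 1/16 = 12.625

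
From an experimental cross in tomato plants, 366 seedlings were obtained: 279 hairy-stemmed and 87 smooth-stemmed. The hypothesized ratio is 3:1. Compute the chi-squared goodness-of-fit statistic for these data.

Total ratio parts = 4. Expected numbers out of 366:
  hairy-stemmed: 366 × 3/4 = 274.5
  smooth-stemmed: 366 × 1/4 = 91.5
χ² = Σ (O − E)² / E
  hairy-stemmed: (279 − 274.5)² / 274.5 = 0.0738
  smooth-stemmed: (87 − 91.5)² / 91.5 = 0.2213
χ² = 0.0738 + 0.2213 = 0.2951 ≈ 0.295

0.295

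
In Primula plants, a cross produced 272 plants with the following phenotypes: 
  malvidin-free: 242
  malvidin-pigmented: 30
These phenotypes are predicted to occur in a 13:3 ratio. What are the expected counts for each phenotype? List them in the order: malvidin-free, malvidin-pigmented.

221, 51

Expected counts for N = 272 under a 13:3 ratio (total parts = 16):
  malvidin-free: 272 × 13/16 = 221
  malvidin-pigmented: 272 × 3/16 = 51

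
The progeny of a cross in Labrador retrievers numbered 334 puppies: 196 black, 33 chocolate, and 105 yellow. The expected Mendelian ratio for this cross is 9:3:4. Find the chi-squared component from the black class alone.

Expected counts for N = 334 under a 9:3:4 ratio (total parts = 16):
  black: 334 × 9/16 = 187.875
  chocolate: 334 × 3/16 = 62.625
  yellow: 334 × 4/16 = 83.5
Contribution of black: (196 − 187.875)² / 187.875 = 0.3514

0.351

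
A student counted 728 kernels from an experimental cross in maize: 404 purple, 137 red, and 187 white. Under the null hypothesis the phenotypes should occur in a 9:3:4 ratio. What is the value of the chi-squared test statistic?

0.213

Expected counts for N = 728 under a 9:3:4 ratio (total parts = 16):
  purple: 728 × 9/16 = 409.5
  red: 728 × 3/16 = 136.5
  white: 728 × 4/16 = 182
χ² = Σ (O − E)² / E
  purple: (404 − 409.5)² / 409.5 = 0.0739
  red: (137 − 136.5)² / 136.5 = 0.0018
  white: (187 − 182)² / 182 = 0.1374
χ² = 0.0739 + 0.0018 + 0.1374 = 0.2131 ≈ 0.213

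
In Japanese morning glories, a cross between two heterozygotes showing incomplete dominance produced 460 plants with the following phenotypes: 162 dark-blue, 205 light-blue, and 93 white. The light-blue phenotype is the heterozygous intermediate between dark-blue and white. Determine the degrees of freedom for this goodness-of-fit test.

With incomplete dominance, a heterozygote × heterozygote cross gives a 1:2:1 phenotypic ratio.
A goodness-of-fit test with 3 phenotype classes has df = 3 − 1 = 2.

2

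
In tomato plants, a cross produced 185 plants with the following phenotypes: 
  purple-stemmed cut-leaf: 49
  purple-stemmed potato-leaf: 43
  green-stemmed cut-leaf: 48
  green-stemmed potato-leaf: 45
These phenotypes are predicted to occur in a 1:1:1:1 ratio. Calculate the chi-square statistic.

Under the 1:1:1:1 hypothesis (Σ ratio = 4, N = 185):
  purple-stemmed cut-leaf: 185 × 1/4 = 46.25
  purple-stemmed potato-leaf: 185 × 1/4 = 46.25
  green-stemmed cut-leaf: 185 × 1/4 = 46.25
  green-stemmed potato-leaf: 185 × 1/4 = 46.25
χ² = Σ (O − E)² / E
  purple-stemmed cut-leaf: (49 − 46.25)² / 46.25 = 0.1635
  purple-stemmed potato-leaf: (43 − 46.25)² / 46.25 = 0.2284
  green-stemmed cut-leaf: (48 − 46.25)² / 46.25 = 0.0662
  green-stemmed potato-leaf: (45 − 46.25)² / 46.25 = 0.0338
χ² = 0.1635 + 0.2284 + 0.0662 + 0.0338 = 0.4919 ≈ 0.492

0.492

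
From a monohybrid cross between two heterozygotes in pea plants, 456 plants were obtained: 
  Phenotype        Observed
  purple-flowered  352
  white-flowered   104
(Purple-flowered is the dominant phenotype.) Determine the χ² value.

For a monohybrid cross between heterozygotes with complete dominance, the expected phenotypic ratio is 3:1.
Total ratio parts = 4. Expected numbers out of 456:
  purple-flowered: 456 × 3/4 = 342
  white-flowered: 456 × 1/4 = 114
χ² = Σ (O − E)² / E
  purple-flowered: (352 − 342)² / 342 = 0.2924
  white-flowered: (104 − 114)² / 114 = 0.8772
χ² = 0.2924 + 0.8772 = 1.1696 ≈ 1.170

1.170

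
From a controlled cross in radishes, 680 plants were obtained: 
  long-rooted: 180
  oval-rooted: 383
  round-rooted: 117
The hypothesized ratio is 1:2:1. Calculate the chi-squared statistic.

22.550

Expected counts for N = 680 under a 1:2:1 ratio (total parts = 4):
  long-rooted: 680 × 1/4 = 170
  oval-rooted: 680 × 2/4 = 340
  round-rooted: 680 × 1/4 = 170
χ² = Σ (O − E)² / E
  long-rooted: (180 − 170)² / 170 = 0.5882
  oval-rooted: (383 − 340)² / 340 = 5.4382
  round-rooted: (117 − 170)² / 170 = 16.5235
χ² = 0.5882 + 5.4382 + 16.5235 = 22.5499 ≈ 22.550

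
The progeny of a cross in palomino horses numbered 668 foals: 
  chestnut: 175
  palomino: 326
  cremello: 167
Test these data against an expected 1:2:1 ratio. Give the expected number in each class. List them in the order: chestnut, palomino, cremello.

167, 334, 167

The 1:2:1 ratio has 4 parts, so with N = 668 the expected counts are:
  chestnut: 668 × 1/4 = 167
  palomino: 668 × 2/4 = 334
  cremello: 668 × 1/4 = 167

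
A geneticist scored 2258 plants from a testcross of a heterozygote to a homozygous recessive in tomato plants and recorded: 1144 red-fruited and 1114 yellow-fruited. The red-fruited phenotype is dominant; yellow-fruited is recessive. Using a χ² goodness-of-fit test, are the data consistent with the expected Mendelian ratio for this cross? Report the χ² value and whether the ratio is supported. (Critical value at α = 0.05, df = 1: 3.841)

0.399; consistent

A testcross of a heterozygote (Aa × aa) gives a 1:1 phenotypic ratio.
The 1:1 ratio has 2 parts, so with N = 2258 the expected counts are:
  red-fruited: 2258 × 1/2 = 1129
  yellow-fruited: 2258 × 1/2 = 1129
χ² = Σ (O − E)² / E
  red-fruited: (1144 − 1129)² / 1129 = 0.1993
  yellow-fruited: (1114 − 1129)² / 1129 = 0.1993
χ² = 0.1993 + 0.1993 = 0.3986 ≈ 0.399
Degrees of freedom = 2 − 1 = 1; critical value at α = 0.05 is 3.841.
Since 0.399 < 3.841, we fail to reject the null hypothesis — the data are consistent with the 1:1 ratio.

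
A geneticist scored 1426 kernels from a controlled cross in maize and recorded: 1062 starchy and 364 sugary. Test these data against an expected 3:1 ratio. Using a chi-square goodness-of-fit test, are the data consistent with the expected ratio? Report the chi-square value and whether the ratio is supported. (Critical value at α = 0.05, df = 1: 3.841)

0.210; consistent

Expected counts for N = 1426 under a 3:1 ratio (total parts = 4):
  starchy: 1426 × 3/4 = 1069.5
  sugary: 1426 × 1/4 = 356.5
χ² = Σ (O − E)² / E
  starchy: (1062 − 1069.5)² / 1069.5 = 0.0526
  sugary: (364 − 356.5)² / 356.5 = 0.1578
χ² = 0.0526 + 0.1578 = 0.2104 ≈ 0.210
Degrees of freedom = 2 − 1 = 1; critical value at α = 0.05 is 3.841.
Since 0.210 < 3.841, we fail to reject the null hypothesis — the data are consistent with the 3:1 ratio.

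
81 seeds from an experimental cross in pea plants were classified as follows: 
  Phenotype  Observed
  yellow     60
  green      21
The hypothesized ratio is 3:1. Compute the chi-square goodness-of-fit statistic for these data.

Total ratio parts = 4. Expected numbers out of 81:
  yellow: 81 × 3/4 = 60.75
  green: 81 × 1/4 = 20.25
χ² = Σ (O − E)² / E
  yellow: (60 − 60.75)² / 60.75 = 0.0093
  green: (21 − 20.25)² / 20.25 = 0.0278
χ² = 0.0093 + 0.0278 = 0.0371 ≈ 0.037

0.037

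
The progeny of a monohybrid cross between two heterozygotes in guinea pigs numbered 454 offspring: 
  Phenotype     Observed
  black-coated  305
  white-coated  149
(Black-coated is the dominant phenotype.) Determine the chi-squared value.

14.805

For a monohybrid cross between heterozygotes with complete dominance, the expected phenotypic ratio is 3:1.
Total ratio parts = 4. Expected numbers out of 454:
  black-coated: 454 × 3/4 = 340.5
  white-coated: 454 × 1/4 = 113.5
χ² = Σ (O − E)² / E
  black-coated: (305 − 340.5)² / 340.5 = 3.7012
  white-coated: (149 − 113.5)² / 113.5 = 11.1035
χ² = 3.7012 + 11.1035 = 14.8047 ≈ 14.805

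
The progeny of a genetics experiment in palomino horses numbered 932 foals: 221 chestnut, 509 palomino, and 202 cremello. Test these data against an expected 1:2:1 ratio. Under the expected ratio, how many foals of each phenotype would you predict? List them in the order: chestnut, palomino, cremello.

233, 466, 233

Expected counts for N = 932 under a 1:2:1 ratio (total parts = 4):
  chestnut: 932 × 1/4 = 233
  palomino: 932 × 2/4 = 466
  cremello: 932 × 1/4 = 233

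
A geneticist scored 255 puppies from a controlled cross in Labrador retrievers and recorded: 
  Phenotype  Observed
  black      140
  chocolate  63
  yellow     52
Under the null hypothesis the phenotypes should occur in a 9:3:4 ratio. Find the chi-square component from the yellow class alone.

Expected counts for N = 255 under a 9:3:4 ratio (total parts = 16):
  black: 255 × 9/16 = 143.4375
  chocolate: 255 × 3/16 = 47.8125
  yellow: 255 × 4/16 = 63.75
Contribution of yellow: (52 − 63.75)² / 63.75 = 2.1657

2.166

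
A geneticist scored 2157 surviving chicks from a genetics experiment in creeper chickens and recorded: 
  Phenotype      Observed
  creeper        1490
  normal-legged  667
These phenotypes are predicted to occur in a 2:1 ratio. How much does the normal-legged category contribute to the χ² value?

3.761

Expected counts for N = 2157 under a 2:1 ratio (total parts = 3):
  creeper: 2157 × 2/3 = 1438
  normal-legged: 2157 × 1/3 = 719
Contribution of normal-legged: (667 − 719)² / 719 = 3.7608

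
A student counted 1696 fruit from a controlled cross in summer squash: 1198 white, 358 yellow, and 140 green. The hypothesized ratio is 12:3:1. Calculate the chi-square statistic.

Total ratio parts = 16. Expected numbers out of 1696:
  white: 1696 × 12/16 = 1272
  yellow: 1696 × 3/16 = 318
  green: 1696 × 1/16 = 106
χ² = Σ (O − E)² / E
  white: (1198 − 1272)² / 1272 = 4.3050
  yellow: (358 − 318)² / 318 = 5.0314
  green: (140 − 106)² / 106 = 10.9057
χ² = 4.3050 + 5.0314 + 10.9057 = 20.2421 ≈ 20.242

20.242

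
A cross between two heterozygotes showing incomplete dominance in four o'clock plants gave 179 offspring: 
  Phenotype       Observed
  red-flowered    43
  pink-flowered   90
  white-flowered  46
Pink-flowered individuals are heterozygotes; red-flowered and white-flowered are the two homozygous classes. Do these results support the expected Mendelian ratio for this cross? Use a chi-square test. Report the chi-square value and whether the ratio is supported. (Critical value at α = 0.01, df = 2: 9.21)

0.106; consistent

With incomplete dominance, a heterozygote × heterozygote cross gives a 1:2:1 phenotypic ratio.
Total ratio parts = 4. Expected numbers out of 179:
  red-flowered: 179 × 1/4 = 44.75
  pink-flowered: 179 × 2/4 = 89.5
  white-flowered: 179 × 1/4 = 44.75
χ² = Σ (O − E)² / E
  red-flowered: (43 − 44.75)² / 44.75 = 0.0684
  pink-flowered: (90 − 89.5)² / 89.5 = 0.0028
  white-flowered: (46 − 44.75)² / 44.75 = 0.0349
χ² = 0.0684 + 0.0028 + 0.0349 = 0.1061 ≈ 0.106
Degrees of freedom = 3 − 1 = 2; critical value at α = 0.01 is 9.21.
Since 0.106 < 9.21, we fail to reject the null hypothesis — the data are consistent with the 1:2:1 ratio.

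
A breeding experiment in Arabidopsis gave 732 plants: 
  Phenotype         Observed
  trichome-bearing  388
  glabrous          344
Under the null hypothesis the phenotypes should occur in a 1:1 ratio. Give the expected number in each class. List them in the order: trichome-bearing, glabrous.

366, 366

The 1:1 ratio has 2 parts, so with N = 732 the expected counts are:
  trichome-bearing: 732 × 1/2 = 366
  glabrous: 732 × 1/2 = 366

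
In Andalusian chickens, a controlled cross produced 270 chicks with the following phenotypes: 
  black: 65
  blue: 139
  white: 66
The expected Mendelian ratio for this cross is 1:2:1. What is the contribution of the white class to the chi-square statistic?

0.033

Total ratio parts = 4. Expected numbers out of 270:
  black: 270 × 1/4 = 67.5
  blue: 270 × 2/4 = 135
  white: 270 × 1/4 = 67.5
Contribution of white: (66 − 67.5)² / 67.5 = 0.0333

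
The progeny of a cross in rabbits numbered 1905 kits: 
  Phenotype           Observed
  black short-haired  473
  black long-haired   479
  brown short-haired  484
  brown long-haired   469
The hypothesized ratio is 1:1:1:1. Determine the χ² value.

Under the 1:1:1:1 hypothesis (Σ ratio = 4, N = 1905):
  black short-haired: 1905 × 1/4 = 476.25
  black long-haired: 1905 × 1/4 = 476.25
  brown short-haired: 1905 × 1/4 = 476.25
  brown long-haired: 1905 × 1/4 = 476.25
χ² = Σ (O − E)² / E
  black short-haired: (473 − 476.25)² / 476.25 = 0.0222
  black long-haired: (479 − 476.25)² / 476.25 = 0.0159
  brown short-haired: (484 − 476.25)² / 476.25 = 0.1261
  brown long-haired: (469 − 476.25)² / 476.25 = 0.1104
χ² = 0.0222 + 0.0159 + 0.1261 + 0.1104 = 0.2746 ≈ 0.275

0.275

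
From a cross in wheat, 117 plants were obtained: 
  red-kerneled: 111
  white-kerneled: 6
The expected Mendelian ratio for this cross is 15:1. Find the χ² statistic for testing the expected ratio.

0.251

Under the 15:1 hypothesis (Σ ratio = 16, N = 117):
  red-kerneled: 117 × 15/16 = 109.6875
  white-kerneled: 117 × 1/16 = 7.3125
χ² = Σ (O − E)² / E
  red-kerneled: (111 − 109.6875)² / 109.6875 = 0.0157
  white-kerneled: (6 − 7.3125)² / 7.3125 = 0.2356
χ² = 0.0157 + 0.2356 = 0.2513 ≈ 0.251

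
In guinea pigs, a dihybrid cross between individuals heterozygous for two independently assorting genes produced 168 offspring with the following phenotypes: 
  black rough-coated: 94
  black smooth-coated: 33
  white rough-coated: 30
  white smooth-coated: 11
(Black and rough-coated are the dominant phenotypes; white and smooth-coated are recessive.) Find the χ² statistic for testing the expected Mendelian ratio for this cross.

0.169

A dihybrid F₂ with independent assortment and complete dominance at both loci gives a 9:3:3:1 phenotypic ratio.
Expected counts for N = 168 under a 9:3:3:1 ratio (total parts = 16):
  black rough-coated: 168 × 9/16 = 94.5
  black smooth-coated: 168 × 3/16 = 31.5
  white rough-coated: 168 × 3/16 = 31.5
  white smooth-coated: 168 × 1/16 = 10.5
χ² = Σ (O − E)² / E
  black rough-coated: (94 − 94.5)² / 94.5 = 0.0026
  black smooth-coated: (33 − 31.5)² / 31.5 = 0.0714
  white rough-coated: (30 − 31.5)² / 31.5 = 0.0714
  white smooth-coated: (11 − 10.5)² / 10.5 = 0.0238
χ² = 0.0026 + 0.0714 + 0.0714 + 0.0238 = 0.1692 ≈ 0.169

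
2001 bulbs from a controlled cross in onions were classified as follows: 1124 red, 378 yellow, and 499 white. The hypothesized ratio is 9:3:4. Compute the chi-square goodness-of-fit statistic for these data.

0.026

Expected counts for N = 2001 under a 9:3:4 ratio (total parts = 16):
  red: 2001 × 9/16 = 1125.5625
  yellow: 2001 × 3/16 = 375.1875
  white: 2001 × 4/16 = 500.25
χ² = Σ (O − E)² / E
  red: (1124 − 1125.5625)² / 1125.5625 = 0.0022
  yellow: (378 − 375.1875)² / 375.1875 = 0.0211
  white: (499 − 500.25)² / 500.25 = 0.0031
χ² = 0.0022 + 0.0211 + 0.0031 = 0.0264 ≈ 0.026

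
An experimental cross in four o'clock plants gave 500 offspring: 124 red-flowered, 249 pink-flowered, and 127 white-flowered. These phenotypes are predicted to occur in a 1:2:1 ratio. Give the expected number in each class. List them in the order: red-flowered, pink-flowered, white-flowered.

125, 250, 125

Total ratio parts = 4. Expected numbers out of 500:
  red-flowered: 500 × 1/4 = 125
  pink-flowered: 500 × 2/4 = 250
  white-flowered: 500 × 1/4 = 125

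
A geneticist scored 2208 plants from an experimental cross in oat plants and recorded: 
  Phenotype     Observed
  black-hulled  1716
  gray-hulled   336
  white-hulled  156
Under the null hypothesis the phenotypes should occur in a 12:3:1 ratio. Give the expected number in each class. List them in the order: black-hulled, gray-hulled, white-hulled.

1656, 414, 138

Expected counts for N = 2208 under a 12:3:1 ratio (total parts = 16):
  black-hulled: 2208 × 12/16 = 1656
  gray-hulled: 2208 × 3/16 = 414
  white-hulled: 2208 × 1/16 = 138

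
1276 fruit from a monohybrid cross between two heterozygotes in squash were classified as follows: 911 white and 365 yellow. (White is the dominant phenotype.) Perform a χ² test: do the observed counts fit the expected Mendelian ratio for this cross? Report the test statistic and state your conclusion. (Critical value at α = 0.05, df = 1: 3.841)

For a monohybrid cross between heterozygotes with complete dominance, the expected phenotypic ratio is 3:1.
Under the 3:1 hypothesis (Σ ratio = 4, N = 1276):
  white: 1276 × 3/4 = 957
  yellow: 1276 × 1/4 = 319
χ² = Σ (O − E)² / E
  white: (911 − 957)² / 957 = 2.2111
  yellow: (365 − 319)² / 319 = 6.6332
χ² = 2.2111 + 6.6332 = 8.8443 ≈ 8.844
Degrees of freedom = 2 − 1 = 1; critical value at α = 0.05 is 3.841.
Since 8.844 > 3.841, we reject the null hypothesis — the data do not fit the 3:1 ratio.

8.844; not consistent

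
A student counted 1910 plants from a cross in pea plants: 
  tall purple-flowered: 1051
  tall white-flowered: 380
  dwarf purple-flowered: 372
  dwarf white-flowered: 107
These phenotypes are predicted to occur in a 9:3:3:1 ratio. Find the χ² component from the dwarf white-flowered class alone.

1.283

Under the 9:3:3:1 hypothesis (Σ ratio = 16, N = 1910):
  tall purple-flowered: 1910 × 9/16 = 1074.375
  tall white-flowered: 1910 × 3/16 = 358.125
  dwarf purple-flowered: 1910 × 3/16 = 358.125
  dwarf white-flowered: 1910 × 1/16 = 119.375
Contribution of dwarf white-flowered: (107 − 119.375)² / 119.375 = 1.2829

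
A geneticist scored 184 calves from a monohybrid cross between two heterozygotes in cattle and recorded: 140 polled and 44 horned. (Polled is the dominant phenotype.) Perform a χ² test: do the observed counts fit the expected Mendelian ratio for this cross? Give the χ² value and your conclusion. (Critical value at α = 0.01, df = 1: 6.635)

For a monohybrid cross between heterozygotes with complete dominance, the expected phenotypic ratio is 3:1.
Total ratio parts = 4. Expected numbers out of 184:
  polled: 184 × 3/4 = 138
  horned: 184 × 1/4 = 46
χ² = Σ (O − E)² / E
  polled: (140 − 138)² / 138 = 0.0290
  horned: (44 − 46)² / 46 = 0.0870
χ² = 0.0290 + 0.0870 = 0.116
Degrees of freedom = 2 − 1 = 1; critical value at α = 0.01 is 6.635.
Since 0.116 < 6.635, we fail to reject the null hypothesis — the data are consistent with the 3:1 ratio.

0.116; consistent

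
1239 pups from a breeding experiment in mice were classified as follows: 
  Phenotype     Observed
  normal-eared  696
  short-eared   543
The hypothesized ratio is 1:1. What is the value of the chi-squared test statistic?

The 1:1 ratio has 2 parts, so with N = 1239 the expected counts are:
  normal-eared: 1239 × 1/2 = 619.5
  short-eared: 1239 × 1/2 = 619.5
χ² = Σ (O − E)² / E
  normal-eared: (696 − 619.5)² / 619.5 = 9.4467
  short-eared: (543 − 619.5)² / 619.5 = 9.4467
χ² = 9.4467 + 9.4467 = 18.8934 ≈ 18.893

18.893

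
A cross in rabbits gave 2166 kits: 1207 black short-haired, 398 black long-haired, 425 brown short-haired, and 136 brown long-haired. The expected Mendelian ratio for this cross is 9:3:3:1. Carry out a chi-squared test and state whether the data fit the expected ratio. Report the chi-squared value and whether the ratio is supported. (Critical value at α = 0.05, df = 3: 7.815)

1.149; consistent

Under the 9:3:3:1 hypothesis (Σ ratio = 16, N = 2166):
  black short-haired: 2166 × 9/16 = 1218.375
  black long-haired: 2166 × 3/16 = 406.125
  brown short-haired: 2166 × 3/16 = 406.125
  brown long-haired: 2166 × 1/16 = 135.375
χ² = Σ (O − E)² / E
  black short-haired: (1207 − 1218.375)² / 1218.375 = 0.1062
  black long-haired: (398 − 406.125)² / 406.125 = 0.1626
  brown short-haired: (425 − 406.125)² / 406.125 = 0.8772
  brown long-haired: (136 − 135.375)² / 135.375 = 0.0029
χ² = 0.1062 + 0.1626 + 0.8772 + 0.0029 = 1.1489 ≈ 1.149
Degrees of freedom = 4 − 1 = 3; critical value at α = 0.05 is 7.815.
Since 1.149 < 7.815, we fail to reject the null hypothesis — the data are consistent with the 9:3:3:1 ratio.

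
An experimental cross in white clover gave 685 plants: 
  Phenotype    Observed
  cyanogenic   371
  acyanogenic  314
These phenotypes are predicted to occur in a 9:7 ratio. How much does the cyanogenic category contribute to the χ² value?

Total ratio parts = 16. Expected numbers out of 685:
  cyanogenic: 685 × 9/16 = 385.3125
  acyanogenic: 685 × 7/16 = 299.6875
Contribution of cyanogenic: (371 − 385.3125)² / 385.3125 = 0.5316

0.532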